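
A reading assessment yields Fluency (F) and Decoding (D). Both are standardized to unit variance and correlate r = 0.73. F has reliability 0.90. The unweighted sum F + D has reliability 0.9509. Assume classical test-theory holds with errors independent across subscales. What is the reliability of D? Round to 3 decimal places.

Var(F+D) = 2 + 2·0.73 = 3.460.
True-score variance = ρ_F + ρ_D + 2·0.73, so 0.9509 = (0.90 + ρ_D + 1.46) / 3.460.
ρ_D = 0.9509·3.460 − 0.90 − 1.46 = 0.930.

0.930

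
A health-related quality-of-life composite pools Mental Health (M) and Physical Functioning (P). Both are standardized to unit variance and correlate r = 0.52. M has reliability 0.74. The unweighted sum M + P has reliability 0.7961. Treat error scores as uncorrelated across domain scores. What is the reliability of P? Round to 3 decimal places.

Var(M+P) = 2 + 2·0.52 = 3.040.
True-score variance = ρ_M + ρ_P + 2·0.52, so 0.7961 = (0.74 + ρ_P + 1.04) / 3.040.
ρ_P = 0.7961·3.040 − 0.74 − 1.04 = 0.640.

0.640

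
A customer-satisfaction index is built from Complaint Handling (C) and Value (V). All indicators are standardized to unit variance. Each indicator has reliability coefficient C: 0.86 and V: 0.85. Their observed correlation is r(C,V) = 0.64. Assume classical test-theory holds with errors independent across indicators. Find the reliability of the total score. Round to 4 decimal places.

0.9116

Var(C+V) = 2 + 2·[0.64] = 2 + 1.28 = 3.28.
Because errors are independent across components, Cov(Tᵢ,Tⱼ) = Cov(Xᵢ,Xⱼ); the off-diagonal part of the true-score variance is the same as above.
True-score variance = [0.86 + 0.85] + 1.28 = 1.71 + 1.28 = 2.99.
Reliability = 2.99 / 3.28 = 0.9116.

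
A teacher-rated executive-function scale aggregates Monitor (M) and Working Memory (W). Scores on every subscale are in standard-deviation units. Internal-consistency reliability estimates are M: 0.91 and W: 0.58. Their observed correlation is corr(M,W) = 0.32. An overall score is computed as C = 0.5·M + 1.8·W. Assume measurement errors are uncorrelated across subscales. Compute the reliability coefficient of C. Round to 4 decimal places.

Var(C) = 0.5² + 1.8² + 2·[0.9·0.32] = 3.49 + 0.576 = 4.066.
Under uncorrelated errors the observed covariances equal the true-score covariances, so only the own-variance terms attenuate.
True-score variance = [0.5²·0.91 + 1.8²·0.58] + 0.576 = 2.1067 + 0.576 = 2.6827.
Reliability = 2.6827 / 4.066 = 0.6598.

0.6598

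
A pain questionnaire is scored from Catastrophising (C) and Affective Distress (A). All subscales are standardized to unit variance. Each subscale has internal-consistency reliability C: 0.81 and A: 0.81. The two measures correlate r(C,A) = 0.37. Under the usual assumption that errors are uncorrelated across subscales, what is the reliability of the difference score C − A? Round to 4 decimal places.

0.6984

Var(C−A) = 1 + 1 − 2·0.37 = 2 − 0.74 = 1.26.
Because errors are independent across components, Cov(Tᵢ,Tⱼ) = Cov(Xᵢ,Xⱼ); the off-diagonal part of the true-score variance is the same as above.
True-score variance = [0.81 + 0.81] − 0.74 = 1.62 − 0.74 = 0.88.
Reliability = 0.88 / 1.26 = 0.6984.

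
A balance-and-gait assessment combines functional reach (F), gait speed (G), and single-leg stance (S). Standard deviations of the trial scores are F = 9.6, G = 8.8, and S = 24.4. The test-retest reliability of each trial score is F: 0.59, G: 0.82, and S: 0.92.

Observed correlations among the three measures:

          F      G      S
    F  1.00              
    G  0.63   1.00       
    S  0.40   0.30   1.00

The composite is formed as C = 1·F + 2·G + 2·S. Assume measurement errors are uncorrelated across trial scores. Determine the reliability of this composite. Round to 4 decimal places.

0.9269

Var(C) = 9.6² + 2²·8.8² + 2²·24.4² + 2·[2·9.6·8.8·0.63 + 2·9.6·24.4·0.40 + 4·8.8·24.4·0.30] = 2783.36 + 1103 = 3886.36.
Under uncorrelated errors the observed covariances equal the true-score covariances, so only the own-variance terms attenuate.
True-score variance = [9.6²·0.59 + 2²·8.8²·0.82 + 2²·24.4²·0.92] + 1103 = 2499.3 + 1103 = 3602.3.
Reliability = 3602.3 / 3886.36 = 0.9269.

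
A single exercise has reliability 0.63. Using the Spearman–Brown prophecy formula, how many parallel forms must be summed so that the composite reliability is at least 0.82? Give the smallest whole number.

k ≥ ρ*(1−ρ₁)/(ρ₁(1−ρ*)) = 0.82·0.37 / (0.63·0.18) = 2.675.
Smallest integer k = 3.

3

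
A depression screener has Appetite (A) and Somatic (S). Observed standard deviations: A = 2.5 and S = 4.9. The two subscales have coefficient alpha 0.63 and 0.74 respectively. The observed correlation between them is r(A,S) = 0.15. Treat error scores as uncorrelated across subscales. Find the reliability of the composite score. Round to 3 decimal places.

Var(A+S) = 2.5² + 4.9² + 2·[2.5·4.9·0.15] = 30.26 + 3.675 = 33.935.
With uncorrelated errors the cross-covariances are all true-score covariance, so they carry over unchanged; only the diagonal terms shrink to ρᵢσᵢ².
True-score variance = [2.5²·0.63 + 4.9²·0.74] + 3.675 = 21.7049 + 3.675 = 25.3799.
Reliability = 25.3799 / 33.935 = 0.748.

0.748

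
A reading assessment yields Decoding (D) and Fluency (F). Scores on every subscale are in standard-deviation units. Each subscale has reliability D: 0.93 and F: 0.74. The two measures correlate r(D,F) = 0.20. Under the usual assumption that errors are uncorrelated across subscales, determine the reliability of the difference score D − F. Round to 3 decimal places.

Var(D−F) = 1 + 1 − 2·0.20 = 2 − 0.4 = 1.6.
Under uncorrelated errors the observed covariances equal the true-score covariances, so only the own-variance terms attenuate.
True-score variance = [0.93 + 0.74] − 0.4 = 1.67 − 0.4 = 1.27.
Reliability = 1.27 / 1.6 = 0.794.

0.794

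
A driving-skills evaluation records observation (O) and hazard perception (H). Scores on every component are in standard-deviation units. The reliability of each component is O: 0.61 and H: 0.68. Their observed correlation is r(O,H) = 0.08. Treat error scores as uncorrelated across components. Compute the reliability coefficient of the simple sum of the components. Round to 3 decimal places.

0.671

Var(O+H) = 2 + 2·[0.08] = 2 + 0.16 = 2.16.
Because errors are independent across components, Cov(Tᵢ,Tⱼ) = Cov(Xᵢ,Xⱼ); the off-diagonal part of the true-score variance is the same as above.
True-score variance = [0.61 + 0.68] + 0.16 = 1.29 + 0.16 = 1.45.
Reliability = 1.45 / 2.16 = 0.671.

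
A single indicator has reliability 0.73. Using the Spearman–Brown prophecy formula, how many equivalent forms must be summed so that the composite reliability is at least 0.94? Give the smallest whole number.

k ≥ ρ*(1−ρ₁)/(ρ₁(1−ρ*)) = 0.94·0.27 / (0.73·0.06) = 5.795.
Smallest integer k = 6.

6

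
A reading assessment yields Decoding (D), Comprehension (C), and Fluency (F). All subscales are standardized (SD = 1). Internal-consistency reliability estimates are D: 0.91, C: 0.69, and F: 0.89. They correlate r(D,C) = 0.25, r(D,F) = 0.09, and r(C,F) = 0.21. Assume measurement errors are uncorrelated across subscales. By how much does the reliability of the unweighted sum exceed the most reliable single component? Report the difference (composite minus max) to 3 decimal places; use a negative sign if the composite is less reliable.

Var(sum) = 3 + 1.1 = 4.1; true-score variance = 2.49 + 1.1 = 3.59; composite reliability = 0.8756.
Max component reliability = 0.9100.
Difference = 0.8756 − 0.9100 = -0.034.

-0.034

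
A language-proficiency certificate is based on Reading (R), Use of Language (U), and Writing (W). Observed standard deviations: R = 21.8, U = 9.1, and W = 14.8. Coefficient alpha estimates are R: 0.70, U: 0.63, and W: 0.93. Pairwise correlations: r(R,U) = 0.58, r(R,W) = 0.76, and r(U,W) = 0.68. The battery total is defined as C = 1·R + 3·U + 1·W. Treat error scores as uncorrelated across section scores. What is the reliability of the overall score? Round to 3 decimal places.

0.863

Var(C) = 21.8² + 3²·9.1² + 14.8² + 2·[3·21.8·9.1·0.58 + 21.8·14.8·0.76 + 3·9.1·14.8·0.68] = 1439.57 + 1730.27 = 3169.84.
With uncorrelated errors the cross-covariances are all true-score covariance, so they carry over unchanged; only the diagonal terms shrink to ρᵢσᵢ².
True-score variance = [21.8²·0.70 + 3²·9.1²·0.63 + 14.8²·0.93] + 1730.27 = 1005.91 + 1730.27 = 2736.18.
Reliability = 2736.18 / 3169.84 = 0.863.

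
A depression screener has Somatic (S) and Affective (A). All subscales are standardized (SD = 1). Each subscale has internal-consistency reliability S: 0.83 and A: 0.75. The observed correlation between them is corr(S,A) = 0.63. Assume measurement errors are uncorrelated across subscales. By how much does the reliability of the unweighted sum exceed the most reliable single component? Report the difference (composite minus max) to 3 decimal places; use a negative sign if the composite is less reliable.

0.041

Var(sum) = 2 + 1.26 = 3.26; true-score variance = 1.58 + 1.26 = 2.84; composite reliability = 0.8712.
Max component reliability = 0.8300.
Difference = 0.8712 − 0.8300 = 0.041.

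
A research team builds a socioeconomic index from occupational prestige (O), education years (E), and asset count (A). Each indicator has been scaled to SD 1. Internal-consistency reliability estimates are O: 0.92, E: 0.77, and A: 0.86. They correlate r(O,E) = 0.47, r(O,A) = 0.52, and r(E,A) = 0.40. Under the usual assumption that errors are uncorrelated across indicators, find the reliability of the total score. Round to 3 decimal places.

Var(O+E+A) = 3 + 2·[0.47 + 0.52 + 0.40] = 3 + 2.78 = 5.78.
Under uncorrelated errors the observed covariances equal the true-score covariances, so only the own-variance terms attenuate.
True-score variance = [0.92 + 0.77 + 0.86] + 2.78 = 2.55 + 2.78 = 5.33.
Reliability = 5.33 / 5.78 = 0.922.

0.922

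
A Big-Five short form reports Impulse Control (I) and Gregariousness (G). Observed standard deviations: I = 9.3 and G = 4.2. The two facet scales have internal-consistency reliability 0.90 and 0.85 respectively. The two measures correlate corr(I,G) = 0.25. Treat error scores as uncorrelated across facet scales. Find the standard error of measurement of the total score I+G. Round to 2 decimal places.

3.36

Var(total) = 104.13 + 19.53 = 123.66.
True-score variance = 92.835 + 19.53 = 112.365, so reliability = 0.9087.
Error variance = 123.66 − 112.365 = 11.295; SEM = √11.295 = 3.36.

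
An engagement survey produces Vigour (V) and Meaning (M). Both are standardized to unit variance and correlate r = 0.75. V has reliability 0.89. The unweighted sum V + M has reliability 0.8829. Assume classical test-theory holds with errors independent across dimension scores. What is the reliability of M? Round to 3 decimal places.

Var(V+M) = 2 + 2·0.75 = 3.500.
True-score variance = ρ_V + ρ_M + 2·0.75, so 0.8829 = (0.89 + ρ_M + 1.50) / 3.500.
ρ_M = 0.8829·3.500 − 0.89 − 1.50 = 0.700.

0.700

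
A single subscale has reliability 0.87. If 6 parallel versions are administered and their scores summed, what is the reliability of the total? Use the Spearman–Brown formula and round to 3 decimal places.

ρ_k = kρ / (1 + (k−1)ρ) = 6·0.87 / (1 + 5·0.87) = 5.220 / 5.350 = 0.976.

0.976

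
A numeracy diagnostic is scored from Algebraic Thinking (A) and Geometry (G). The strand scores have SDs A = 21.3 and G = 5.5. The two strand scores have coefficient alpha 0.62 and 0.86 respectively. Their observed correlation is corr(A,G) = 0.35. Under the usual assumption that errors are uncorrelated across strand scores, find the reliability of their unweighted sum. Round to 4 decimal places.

0.6879

Var(A+G) = 21.3² + 5.5² + 2·[21.3·5.5·0.35] = 483.94 + 82.005 = 565.945.
Under uncorrelated errors the observed covariances equal the true-score covariances, so only the own-variance terms attenuate.
True-score variance = [21.3²·0.62 + 5.5²·0.86] + 82.005 = 307.303 + 82.005 = 389.308.
Reliability = 389.308 / 565.945 = 0.6879.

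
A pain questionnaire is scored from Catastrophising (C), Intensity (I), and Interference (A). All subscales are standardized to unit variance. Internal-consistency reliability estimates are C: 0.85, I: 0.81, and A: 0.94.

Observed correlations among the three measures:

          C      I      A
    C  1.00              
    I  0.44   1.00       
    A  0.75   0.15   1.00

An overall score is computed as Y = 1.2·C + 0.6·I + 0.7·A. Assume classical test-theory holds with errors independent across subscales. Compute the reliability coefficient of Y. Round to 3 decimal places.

0.927

Var(Y) = 1.2² + 0.6² + 0.7² + 2·[0.72·0.44 + 0.84·0.75 + 0.42·0.15] = 2.29 + 2.0196 = 4.3096.
Under uncorrelated errors the observed covariances equal the true-score covariances, so only the own-variance terms attenuate.
True-score variance = [1.2²·0.85 + 0.6²·0.81 + 0.7²·0.94] + 2.0196 = 1.9762 + 2.0196 = 3.9958.
Reliability = 3.9958 / 4.3096 = 0.927.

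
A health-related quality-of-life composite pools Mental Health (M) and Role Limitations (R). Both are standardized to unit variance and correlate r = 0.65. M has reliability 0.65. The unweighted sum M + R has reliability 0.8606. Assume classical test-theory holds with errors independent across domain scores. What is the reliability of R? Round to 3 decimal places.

Var(M+R) = 2 + 2·0.65 = 3.300.
True-score variance = ρ_M + ρ_R + 2·0.65, so 0.8606 = (0.65 + ρ_R + 1.30) / 3.300.
ρ_R = 0.8606·3.300 − 0.65 − 1.30 = 0.890.

0.890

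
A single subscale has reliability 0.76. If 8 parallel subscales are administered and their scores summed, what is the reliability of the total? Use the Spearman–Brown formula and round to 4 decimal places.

0.9620

ρ_k = kρ / (1 + (k−1)ρ) = 8·0.76 / (1 + 7·0.76) = 6.080 / 6.320 = 0.9620.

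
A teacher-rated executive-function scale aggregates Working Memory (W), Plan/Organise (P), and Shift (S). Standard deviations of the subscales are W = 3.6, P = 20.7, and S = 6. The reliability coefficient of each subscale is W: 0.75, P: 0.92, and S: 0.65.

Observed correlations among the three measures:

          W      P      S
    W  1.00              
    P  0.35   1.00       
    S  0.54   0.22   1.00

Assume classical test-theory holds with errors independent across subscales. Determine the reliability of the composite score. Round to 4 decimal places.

0.9175

Var(W+P+S) = 3.6² + 20.7² + 6² + 2·[3.6·20.7·0.35 + 3.6·6·0.54 + 20.7·6·0.22] = 477.45 + 130.14 = 607.59.
Because errors are independent across components, Cov(Tᵢ,Tⱼ) = Cov(Xᵢ,Xⱼ); the off-diagonal part of the true-score variance is the same as above.
True-score variance = [3.6²·0.75 + 20.7²·0.92 + 6²·0.65] + 130.14 = 427.331 + 130.14 = 557.471.
Reliability = 557.471 / 607.59 = 0.9175.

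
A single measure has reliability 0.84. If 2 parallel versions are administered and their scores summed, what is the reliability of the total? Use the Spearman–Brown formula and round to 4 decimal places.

ρ_k = kρ / (1 + (k−1)ρ) = 2·0.84 / (1 + 1·0.84) = 1.680 / 1.840 = 0.9130.

0.9130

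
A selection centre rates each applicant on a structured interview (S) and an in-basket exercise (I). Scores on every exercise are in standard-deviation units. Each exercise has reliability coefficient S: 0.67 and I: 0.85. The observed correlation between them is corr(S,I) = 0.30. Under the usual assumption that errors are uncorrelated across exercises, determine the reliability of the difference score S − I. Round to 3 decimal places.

0.657

Var(S−I) = 1 + 1 − 2·0.30 = 2 − 0.6 = 1.4.
With uncorrelated errors the cross-covariances are all true-score covariance, so they carry over unchanged; only the diagonal terms shrink to ρᵢσᵢ².
True-score variance = [0.67 + 0.85] − 0.6 = 1.52 − 0.6 = 0.92.
Reliability = 0.92 / 1.4 = 0.657.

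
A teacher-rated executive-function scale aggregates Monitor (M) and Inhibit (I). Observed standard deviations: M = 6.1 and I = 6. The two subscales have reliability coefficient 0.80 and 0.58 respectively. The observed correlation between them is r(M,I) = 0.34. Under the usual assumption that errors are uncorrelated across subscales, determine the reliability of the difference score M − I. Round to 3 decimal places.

0.533

Var(M−I) = 6.1² + 6² − 2·6.1·6·0.34 = 73.21 − 24.888 = 48.322.
Under uncorrelated errors the observed covariances equal the true-score covariances, so only the own-variance terms attenuate.
True-score variance = [6.1²·0.80 + 6²·0.58] − 24.888 = 50.648 − 24.888 = 25.76.
Reliability = 25.76 / 48.322 = 0.533.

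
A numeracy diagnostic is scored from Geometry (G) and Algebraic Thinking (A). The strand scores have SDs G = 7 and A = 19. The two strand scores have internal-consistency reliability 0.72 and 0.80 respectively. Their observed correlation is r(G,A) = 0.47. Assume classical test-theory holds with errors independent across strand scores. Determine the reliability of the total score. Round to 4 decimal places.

Var(G+A) = 7² + 19² + 2·[7·19·0.47] = 410 + 125.02 = 535.02.
Under uncorrelated errors the observed covariances equal the true-score covariances, so only the own-variance terms attenuate.
True-score variance = [7²·0.72 + 19²·0.80] + 125.02 = 324.08 + 125.02 = 449.1.
Reliability = 449.1 / 535.02 = 0.8394.

0.8394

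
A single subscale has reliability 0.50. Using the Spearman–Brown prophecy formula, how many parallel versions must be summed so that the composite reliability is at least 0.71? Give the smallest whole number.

k ≥ ρ*(1−ρ₁)/(ρ₁(1−ρ*)) = 0.71·0.50 / (0.50·0.29) = 2.448.
Smallest integer k = 3.

3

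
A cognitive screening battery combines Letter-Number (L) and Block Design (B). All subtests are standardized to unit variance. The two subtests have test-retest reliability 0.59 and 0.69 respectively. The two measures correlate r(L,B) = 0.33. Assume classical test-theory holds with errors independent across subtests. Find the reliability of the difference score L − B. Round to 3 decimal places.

Var(L−B) = 1 + 1 − 2·0.33 = 2 − 0.66 = 1.34.
With uncorrelated errors the cross-covariances are all true-score covariance, so they carry over unchanged; only the diagonal terms shrink to ρᵢσᵢ².
True-score variance = [0.59 + 0.69] − 0.66 = 1.28 − 0.66 = 0.62.
Reliability = 0.62 / 1.34 = 0.463.

0.463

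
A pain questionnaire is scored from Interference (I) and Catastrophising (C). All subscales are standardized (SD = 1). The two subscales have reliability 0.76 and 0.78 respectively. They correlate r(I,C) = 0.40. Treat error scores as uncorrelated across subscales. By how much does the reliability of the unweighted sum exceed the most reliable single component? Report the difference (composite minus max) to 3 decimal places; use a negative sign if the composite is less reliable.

0.056

Var(sum) = 2 + 0.8 = 2.8; true-score variance = 1.54 + 0.8 = 2.34; composite reliability = 0.8357.
Max component reliability = 0.7800.
Difference = 0.8357 − 0.7800 = 0.056.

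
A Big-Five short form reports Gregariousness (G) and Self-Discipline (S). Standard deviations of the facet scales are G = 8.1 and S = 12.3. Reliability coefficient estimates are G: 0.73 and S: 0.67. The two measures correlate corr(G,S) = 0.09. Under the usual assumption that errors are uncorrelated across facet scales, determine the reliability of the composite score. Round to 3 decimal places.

Var(G+S) = 8.1² + 12.3² + 2·[8.1·12.3·0.09] = 216.9 + 17.9334 = 234.833.
Under uncorrelated errors the observed covariances equal the true-score covariances, so only the own-variance terms attenuate.
True-score variance = [8.1²·0.73 + 12.3²·0.67] + 17.9334 = 149.26 + 17.9334 = 167.193.
Reliability = 167.193 / 234.833 = 0.712.

0.712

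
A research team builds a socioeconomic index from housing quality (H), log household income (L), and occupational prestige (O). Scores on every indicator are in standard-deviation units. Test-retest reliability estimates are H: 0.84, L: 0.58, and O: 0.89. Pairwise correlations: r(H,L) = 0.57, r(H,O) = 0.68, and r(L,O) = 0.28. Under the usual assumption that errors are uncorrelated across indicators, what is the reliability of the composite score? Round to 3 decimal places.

0.886

Var(H+L+O) = 3 + 2·[0.57 + 0.68 + 0.28] = 3 + 3.06 = 6.06.
Because errors are independent across components, Cov(Tᵢ,Tⱼ) = Cov(Xᵢ,Xⱼ); the off-diagonal part of the true-score variance is the same as above.
True-score variance = [0.84 + 0.58 + 0.89] + 3.06 = 2.31 + 3.06 = 5.37.
Reliability = 5.37 / 6.06 = 0.886.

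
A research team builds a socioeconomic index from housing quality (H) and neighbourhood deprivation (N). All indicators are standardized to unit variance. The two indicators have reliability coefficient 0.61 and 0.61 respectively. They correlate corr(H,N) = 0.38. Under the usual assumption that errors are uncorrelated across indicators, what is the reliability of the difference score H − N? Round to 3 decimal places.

Var(H−N) = 1 + 1 − 2·0.38 = 2 − 0.76 = 1.24.
Because errors are independent across components, Cov(Tᵢ,Tⱼ) = Cov(Xᵢ,Xⱼ); the off-diagonal part of the true-score variance is the same as above.
True-score variance = [0.61 + 0.61] − 0.76 = 1.22 − 0.76 = 0.46.
Reliability = 0.46 / 1.24 = 0.371.

0.371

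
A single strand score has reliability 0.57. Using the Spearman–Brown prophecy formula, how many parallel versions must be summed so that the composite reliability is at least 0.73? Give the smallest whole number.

k ≥ ρ*(1−ρ₁)/(ρ₁(1−ρ*)) = 0.73·0.43 / (0.57·0.27) = 2.040.
Smallest integer k = 3.

3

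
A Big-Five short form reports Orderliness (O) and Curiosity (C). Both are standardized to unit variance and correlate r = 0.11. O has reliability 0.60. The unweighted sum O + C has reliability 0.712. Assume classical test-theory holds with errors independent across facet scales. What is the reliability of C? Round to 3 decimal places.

0.761

Var(O+C) = 2 + 2·0.11 = 2.220.
True-score variance = ρ_O + ρ_C + 2·0.11, so 0.712 = (0.60 + ρ_C + 0.22) / 2.220.
ρ_C = 0.712·2.220 − 0.60 − 0.22 = 0.761.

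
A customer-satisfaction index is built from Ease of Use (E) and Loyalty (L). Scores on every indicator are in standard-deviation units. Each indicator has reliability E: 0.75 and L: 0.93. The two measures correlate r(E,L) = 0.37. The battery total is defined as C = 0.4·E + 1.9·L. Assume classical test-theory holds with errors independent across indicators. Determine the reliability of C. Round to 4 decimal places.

0.9324

Var(C) = 0.4² + 1.9² + 2·[0.76·0.37] = 3.77 + 0.5624 = 4.3324.
With uncorrelated errors the cross-covariances are all true-score covariance, so they carry over unchanged; only the diagonal terms shrink to ρᵢσᵢ².
True-score variance = [0.4²·0.75 + 1.9²·0.93] + 0.5624 = 3.4773 + 0.5624 = 4.0397.
Reliability = 4.0397 / 4.3324 = 0.9324.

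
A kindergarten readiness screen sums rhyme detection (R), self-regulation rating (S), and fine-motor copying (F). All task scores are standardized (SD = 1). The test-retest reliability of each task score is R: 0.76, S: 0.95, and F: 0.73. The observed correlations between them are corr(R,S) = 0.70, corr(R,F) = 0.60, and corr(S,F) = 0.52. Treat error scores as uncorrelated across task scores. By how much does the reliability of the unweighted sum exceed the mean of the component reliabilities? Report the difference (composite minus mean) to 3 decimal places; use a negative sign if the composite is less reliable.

Var(sum) = 3 + 3.64 = 6.64; true-score variance = 2.44 + 3.64 = 6.08; composite reliability = 0.9157.
Mean component reliability = 0.8133.
Difference = 0.9157 − 0.8133 = 0.102.

0.102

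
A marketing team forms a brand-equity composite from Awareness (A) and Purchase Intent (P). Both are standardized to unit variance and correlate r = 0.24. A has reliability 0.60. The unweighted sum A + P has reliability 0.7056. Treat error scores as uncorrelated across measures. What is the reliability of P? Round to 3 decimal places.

0.670

Var(A+P) = 2 + 2·0.24 = 2.480.
True-score variance = ρ_A + ρ_P + 2·0.24, so 0.7056 = (0.60 + ρ_P + 0.48) / 2.480.
ρ_P = 0.7056·2.480 − 0.60 − 0.48 = 0.670.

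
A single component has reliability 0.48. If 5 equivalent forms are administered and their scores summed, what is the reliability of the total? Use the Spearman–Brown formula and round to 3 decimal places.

ρ_k = kρ / (1 + (k−1)ρ) = 5·0.48 / (1 + 4·0.48) = 2.400 / 2.920 = 0.822.

0.822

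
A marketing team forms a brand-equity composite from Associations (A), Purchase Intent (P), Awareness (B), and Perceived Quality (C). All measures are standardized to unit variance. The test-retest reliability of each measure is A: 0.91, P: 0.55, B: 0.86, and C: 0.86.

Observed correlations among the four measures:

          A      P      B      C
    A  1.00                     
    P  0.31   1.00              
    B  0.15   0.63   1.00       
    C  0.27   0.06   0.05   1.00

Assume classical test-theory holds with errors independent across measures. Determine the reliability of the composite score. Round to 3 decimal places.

Var(A+P+B+C) = 4 + 2·[0.31 + 0.15 + 0.27 + 0.63 + 0.06 + 0.05] = 4 + 2.94 = 6.94.
With uncorrelated errors the cross-covariances are all true-score covariance, so they carry over unchanged; only the diagonal terms shrink to ρᵢσᵢ².
True-score variance = [0.91 + 0.55 + 0.86 + 0.86] + 2.94 = 3.18 + 2.94 = 6.12.
Reliability = 6.12 / 6.94 = 0.882.

0.882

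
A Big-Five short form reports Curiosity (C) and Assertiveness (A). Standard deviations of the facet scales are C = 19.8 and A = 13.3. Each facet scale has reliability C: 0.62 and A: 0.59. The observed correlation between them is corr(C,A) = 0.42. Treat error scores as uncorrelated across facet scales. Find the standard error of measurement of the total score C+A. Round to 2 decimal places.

Var(total) = 568.93 + 221.206 = 790.136.
True-score variance = 347.43 + 221.206 = 568.636, so reliability = 0.7197.
Error variance = 790.136 − 568.636 = 221.5; SEM = √221.5 = 14.88.

14.88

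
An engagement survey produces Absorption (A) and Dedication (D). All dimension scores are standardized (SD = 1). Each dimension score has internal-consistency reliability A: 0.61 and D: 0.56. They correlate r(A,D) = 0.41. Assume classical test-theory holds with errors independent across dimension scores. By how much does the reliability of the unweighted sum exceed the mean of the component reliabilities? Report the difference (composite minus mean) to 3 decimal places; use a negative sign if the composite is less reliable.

Var(sum) = 2 + 0.82 = 2.82; true-score variance = 1.17 + 0.82 = 1.99; composite reliability = 0.7057.
Mean component reliability = 0.5850.
Difference = 0.7057 − 0.5850 = 0.121.

0.121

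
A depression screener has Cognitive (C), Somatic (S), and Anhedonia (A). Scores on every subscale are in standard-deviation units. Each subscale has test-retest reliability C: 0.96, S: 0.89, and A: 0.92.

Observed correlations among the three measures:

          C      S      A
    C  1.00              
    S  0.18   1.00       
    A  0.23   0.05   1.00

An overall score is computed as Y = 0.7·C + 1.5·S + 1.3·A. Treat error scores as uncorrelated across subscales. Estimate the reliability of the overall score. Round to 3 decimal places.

0.926

Var(Y) = 0.7² + 1.5² + 1.3² + 2·[1.05·0.18 + 0.91·0.23 + 1.95·0.05] = 4.43 + 0.9916 = 5.4216.
Because errors are independent across components, Cov(Tᵢ,Tⱼ) = Cov(Xᵢ,Xⱼ); the off-diagonal part of the true-score variance is the same as above.
True-score variance = [0.7²·0.96 + 1.5²·0.89 + 1.3²·0.92] + 0.9916 = 4.0277 + 0.9916 = 5.0193.
Reliability = 5.0193 / 5.4216 = 0.926.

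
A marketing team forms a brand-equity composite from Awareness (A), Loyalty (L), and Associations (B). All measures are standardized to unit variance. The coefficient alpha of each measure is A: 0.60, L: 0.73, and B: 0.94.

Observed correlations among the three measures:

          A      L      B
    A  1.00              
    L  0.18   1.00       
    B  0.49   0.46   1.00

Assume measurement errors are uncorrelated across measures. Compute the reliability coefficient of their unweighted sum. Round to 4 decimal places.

Var(A+L+B) = 3 + 2·[0.18 + 0.49 + 0.46] = 3 + 2.26 = 5.26.
Because errors are independent across components, Cov(Tᵢ,Tⱼ) = Cov(Xᵢ,Xⱼ); the off-diagonal part of the true-score variance is the same as above.
True-score variance = [0.60 + 0.73 + 0.94] + 2.26 = 2.27 + 2.26 = 4.53.
Reliability = 4.53 / 5.26 = 0.8612.

0.8612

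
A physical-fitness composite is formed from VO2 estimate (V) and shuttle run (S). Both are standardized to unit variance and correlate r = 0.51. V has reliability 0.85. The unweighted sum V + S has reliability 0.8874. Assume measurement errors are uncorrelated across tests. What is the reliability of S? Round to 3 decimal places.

Var(V+S) = 2 + 2·0.51 = 3.020.
True-score variance = ρ_V + ρ_S + 2·0.51, so 0.8874 = (0.85 + ρ_S + 1.02) / 3.020.
ρ_S = 0.8874·3.020 − 0.85 − 1.02 = 0.810.

0.810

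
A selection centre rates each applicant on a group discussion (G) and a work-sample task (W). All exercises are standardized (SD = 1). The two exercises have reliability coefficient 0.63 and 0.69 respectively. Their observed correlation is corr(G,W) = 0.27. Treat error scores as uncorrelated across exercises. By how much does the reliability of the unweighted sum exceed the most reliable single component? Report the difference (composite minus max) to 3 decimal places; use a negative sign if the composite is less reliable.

0.042

Var(sum) = 2 + 0.54 = 2.54; true-score variance = 1.32 + 0.54 = 1.86; composite reliability = 0.7323.
Max component reliability = 0.6900.
Difference = 0.7323 − 0.6900 = 0.042.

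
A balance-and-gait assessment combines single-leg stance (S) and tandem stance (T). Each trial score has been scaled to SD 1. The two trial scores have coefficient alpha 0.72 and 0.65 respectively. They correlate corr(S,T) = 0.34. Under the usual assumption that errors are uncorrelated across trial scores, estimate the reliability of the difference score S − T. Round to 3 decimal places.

0.523

Var(S−T) = 1 + 1 − 2·0.34 = 2 − 0.68 = 1.32.
Under uncorrelated errors the observed covariances equal the true-score covariances, so only the own-variance terms attenuate.
True-score variance = [0.72 + 0.65] − 0.68 = 1.37 − 0.68 = 0.69.
Reliability = 0.69 / 1.32 = 0.523.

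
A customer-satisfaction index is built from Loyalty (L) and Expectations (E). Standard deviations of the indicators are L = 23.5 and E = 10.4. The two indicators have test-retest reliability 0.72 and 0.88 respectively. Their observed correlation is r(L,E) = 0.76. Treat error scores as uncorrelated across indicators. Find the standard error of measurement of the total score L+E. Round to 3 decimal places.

Var(total) = 660.41 + 371.488 = 1031.9.
True-score variance = 492.801 + 371.488 = 864.289, so reliability = 0.8376.
Error variance = 1031.9 − 864.289 = 167.609; SEM = √167.609 = 12.946.

12.946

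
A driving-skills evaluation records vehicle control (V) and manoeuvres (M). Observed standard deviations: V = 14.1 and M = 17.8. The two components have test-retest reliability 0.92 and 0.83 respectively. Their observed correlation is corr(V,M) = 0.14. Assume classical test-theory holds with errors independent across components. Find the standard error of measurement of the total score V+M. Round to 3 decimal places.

8.353

Var(total) = 515.65 + 70.2744 = 585.924.
True-score variance = 445.882 + 70.2744 = 516.157, so reliability = 0.8809.
Error variance = 585.924 − 516.157 = 69.7676; SEM = √69.7676 = 8.353.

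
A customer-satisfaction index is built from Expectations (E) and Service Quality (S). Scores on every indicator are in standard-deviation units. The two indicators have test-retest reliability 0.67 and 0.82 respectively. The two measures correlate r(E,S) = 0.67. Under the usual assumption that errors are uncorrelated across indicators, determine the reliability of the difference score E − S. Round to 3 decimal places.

0.227

Var(E−S) = 1 + 1 − 2·0.67 = 2 − 1.34 = 0.66.
With uncorrelated errors the cross-covariances are all true-score covariance, so they carry over unchanged; only the diagonal terms shrink to ρᵢσᵢ².
True-score variance = [0.67 + 0.82] − 1.34 = 1.49 − 1.34 = 0.15.
Reliability = 0.15 / 0.66 = 0.227.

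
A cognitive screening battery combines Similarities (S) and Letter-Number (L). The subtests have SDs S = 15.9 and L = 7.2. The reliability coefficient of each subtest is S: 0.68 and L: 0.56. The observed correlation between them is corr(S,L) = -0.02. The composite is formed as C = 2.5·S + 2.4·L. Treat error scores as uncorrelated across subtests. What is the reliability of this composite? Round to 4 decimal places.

Var(C) = 2.5²·15.9² + 2.4²·7.2² + 2·[6·15.9·7.2·(-0.02)] = 1878.66 − 27.4752 = 1851.19.
Because errors are independent across components, Cov(Tᵢ,Tⱼ) = Cov(Xᵢ,Xⱼ); the off-diagonal part of the true-score variance is the same as above.
True-score variance = [2.5²·15.9²·0.68 + 2.4²·7.2²·0.56] − 27.4752 = 1241.66 − 27.4752 = 1214.18.
Reliability = 1214.18 / 1851.19 = 0.6559.

0.6559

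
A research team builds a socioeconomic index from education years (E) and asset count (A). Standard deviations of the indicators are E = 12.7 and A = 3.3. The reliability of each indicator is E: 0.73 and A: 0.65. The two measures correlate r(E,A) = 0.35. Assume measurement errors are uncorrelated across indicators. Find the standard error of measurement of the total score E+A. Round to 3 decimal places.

Var(total) = 172.18 + 29.337 = 201.517.
True-score variance = 124.82 + 29.337 = 154.157, so reliability = 0.7650.
Error variance = 201.517 − 154.157 = 47.3598; SEM = √47.3598 = 6.882.

6.882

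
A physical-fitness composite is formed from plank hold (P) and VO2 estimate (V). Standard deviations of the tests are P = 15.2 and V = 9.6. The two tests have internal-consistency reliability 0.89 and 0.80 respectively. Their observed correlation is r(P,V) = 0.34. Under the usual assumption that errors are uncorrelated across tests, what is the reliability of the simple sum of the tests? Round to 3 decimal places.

0.896

Var(P+V) = 15.2² + 9.6² + 2·[15.2·9.6·0.34] = 323.2 + 99.2256 = 422.426.
With uncorrelated errors the cross-covariances are all true-score covariance, so they carry over unchanged; only the diagonal terms shrink to ρᵢσᵢ².
True-score variance = [15.2²·0.89 + 9.6²·0.80] + 99.2256 = 279.354 + 99.2256 = 378.579.
Reliability = 378.579 / 422.426 = 0.896.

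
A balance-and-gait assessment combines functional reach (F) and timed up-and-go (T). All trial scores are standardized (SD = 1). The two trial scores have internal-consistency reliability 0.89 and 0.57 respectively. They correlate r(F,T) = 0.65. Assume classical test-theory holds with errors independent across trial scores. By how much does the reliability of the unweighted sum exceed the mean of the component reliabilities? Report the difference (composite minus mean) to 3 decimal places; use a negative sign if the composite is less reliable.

0.106

Var(sum) = 2 + 1.3 = 3.3; true-score variance = 1.46 + 1.3 = 2.76; composite reliability = 0.8364.
Mean component reliability = 0.7300.
Difference = 0.8364 − 0.7300 = 0.106.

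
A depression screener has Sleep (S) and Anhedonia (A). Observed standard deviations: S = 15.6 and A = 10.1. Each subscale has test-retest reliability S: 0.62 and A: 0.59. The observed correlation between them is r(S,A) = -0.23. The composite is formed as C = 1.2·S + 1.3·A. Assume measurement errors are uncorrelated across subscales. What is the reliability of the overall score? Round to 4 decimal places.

0.5025

Var(C) = 1.2²·15.6² + 1.3²·10.1² + 2·[1.56·15.6·10.1·(-0.23)] = 522.835 − 113.065 = 409.77.
Because errors are independent across components, Cov(Tᵢ,Tⱼ) = Cov(Xᵢ,Xⱼ); the off-diagonal part of the true-score variance is the same as above.
True-score variance = [1.2²·15.6²·0.62 + 1.3²·10.1²·0.59] − 113.065 = 318.986 − 113.065 = 205.921.
Reliability = 205.921 / 409.77 = 0.5025.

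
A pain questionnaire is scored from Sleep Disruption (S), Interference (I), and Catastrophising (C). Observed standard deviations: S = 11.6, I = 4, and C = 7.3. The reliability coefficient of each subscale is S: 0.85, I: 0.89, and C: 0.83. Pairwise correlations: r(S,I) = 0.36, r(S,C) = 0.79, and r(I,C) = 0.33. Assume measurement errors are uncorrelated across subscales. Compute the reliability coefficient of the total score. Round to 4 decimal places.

Var(S+I+C) = 11.6² + 4² + 7.3² + 2·[11.6·4·0.36 + 11.6·7.3·0.79 + 4·7.3·0.33] = 203.85 + 186.474 = 390.324.
Under uncorrelated errors the observed covariances equal the true-score covariances, so only the own-variance terms attenuate.
True-score variance = [11.6²·0.85 + 4²·0.89 + 7.3²·0.83] + 186.474 = 172.847 + 186.474 = 359.321.
Reliability = 359.321 / 390.324 = 0.9206.

0.9206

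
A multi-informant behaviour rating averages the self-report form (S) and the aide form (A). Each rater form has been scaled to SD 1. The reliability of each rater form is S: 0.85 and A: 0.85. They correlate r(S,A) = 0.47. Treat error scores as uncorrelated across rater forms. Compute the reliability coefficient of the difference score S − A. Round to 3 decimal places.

0.717

Var(S−A) = 1 + 1 − 2·0.47 = 2 − 0.94 = 1.06.
Under uncorrelated errors the observed covariances equal the true-score covariances, so only the own-variance terms attenuate.
True-score variance = [0.85 + 0.85] − 0.94 = 1.7 − 0.94 = 0.76.
Reliability = 0.76 / 1.06 = 0.717.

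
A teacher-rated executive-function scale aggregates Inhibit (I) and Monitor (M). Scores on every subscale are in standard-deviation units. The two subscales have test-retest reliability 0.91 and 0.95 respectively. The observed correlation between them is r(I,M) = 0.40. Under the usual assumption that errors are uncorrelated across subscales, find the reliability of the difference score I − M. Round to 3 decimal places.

Var(I−M) = 1 + 1 − 2·0.40 = 2 − 0.8 = 1.2.
Under uncorrelated errors the observed covariances equal the true-score covariances, so only the own-variance terms attenuate.
True-score variance = [0.91 + 0.95] − 0.8 = 1.86 − 0.8 = 1.06.
Reliability = 1.06 / 1.2 = 0.883.

0.883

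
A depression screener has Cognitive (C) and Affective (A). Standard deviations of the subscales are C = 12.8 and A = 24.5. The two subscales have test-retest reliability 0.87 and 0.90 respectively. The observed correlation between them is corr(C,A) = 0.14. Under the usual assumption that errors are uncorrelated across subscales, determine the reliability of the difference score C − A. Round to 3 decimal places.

Var(C−A) = 12.8² + 24.5² − 2·12.8·24.5·0.14 = 764.09 − 87.808 = 676.282.
Under uncorrelated errors the observed covariances equal the true-score covariances, so only the own-variance terms attenuate.
True-score variance = [12.8²·0.87 + 24.5²·0.90] − 87.808 = 682.766 − 87.808 = 594.958.
Reliability = 594.958 / 676.282 = 0.880.

0.880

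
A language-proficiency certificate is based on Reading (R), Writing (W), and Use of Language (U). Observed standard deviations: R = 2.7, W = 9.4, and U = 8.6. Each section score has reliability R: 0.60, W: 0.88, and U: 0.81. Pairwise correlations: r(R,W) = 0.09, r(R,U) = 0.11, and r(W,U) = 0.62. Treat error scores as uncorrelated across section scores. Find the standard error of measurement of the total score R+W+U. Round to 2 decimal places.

5.25

Var(total) = 169.61 + 109.918 = 279.528.
True-score variance = 142.038 + 109.918 = 251.957, so reliability = 0.9014.
Error variance = 279.528 − 251.957 = 27.5716; SEM = √27.5716 = 5.25.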